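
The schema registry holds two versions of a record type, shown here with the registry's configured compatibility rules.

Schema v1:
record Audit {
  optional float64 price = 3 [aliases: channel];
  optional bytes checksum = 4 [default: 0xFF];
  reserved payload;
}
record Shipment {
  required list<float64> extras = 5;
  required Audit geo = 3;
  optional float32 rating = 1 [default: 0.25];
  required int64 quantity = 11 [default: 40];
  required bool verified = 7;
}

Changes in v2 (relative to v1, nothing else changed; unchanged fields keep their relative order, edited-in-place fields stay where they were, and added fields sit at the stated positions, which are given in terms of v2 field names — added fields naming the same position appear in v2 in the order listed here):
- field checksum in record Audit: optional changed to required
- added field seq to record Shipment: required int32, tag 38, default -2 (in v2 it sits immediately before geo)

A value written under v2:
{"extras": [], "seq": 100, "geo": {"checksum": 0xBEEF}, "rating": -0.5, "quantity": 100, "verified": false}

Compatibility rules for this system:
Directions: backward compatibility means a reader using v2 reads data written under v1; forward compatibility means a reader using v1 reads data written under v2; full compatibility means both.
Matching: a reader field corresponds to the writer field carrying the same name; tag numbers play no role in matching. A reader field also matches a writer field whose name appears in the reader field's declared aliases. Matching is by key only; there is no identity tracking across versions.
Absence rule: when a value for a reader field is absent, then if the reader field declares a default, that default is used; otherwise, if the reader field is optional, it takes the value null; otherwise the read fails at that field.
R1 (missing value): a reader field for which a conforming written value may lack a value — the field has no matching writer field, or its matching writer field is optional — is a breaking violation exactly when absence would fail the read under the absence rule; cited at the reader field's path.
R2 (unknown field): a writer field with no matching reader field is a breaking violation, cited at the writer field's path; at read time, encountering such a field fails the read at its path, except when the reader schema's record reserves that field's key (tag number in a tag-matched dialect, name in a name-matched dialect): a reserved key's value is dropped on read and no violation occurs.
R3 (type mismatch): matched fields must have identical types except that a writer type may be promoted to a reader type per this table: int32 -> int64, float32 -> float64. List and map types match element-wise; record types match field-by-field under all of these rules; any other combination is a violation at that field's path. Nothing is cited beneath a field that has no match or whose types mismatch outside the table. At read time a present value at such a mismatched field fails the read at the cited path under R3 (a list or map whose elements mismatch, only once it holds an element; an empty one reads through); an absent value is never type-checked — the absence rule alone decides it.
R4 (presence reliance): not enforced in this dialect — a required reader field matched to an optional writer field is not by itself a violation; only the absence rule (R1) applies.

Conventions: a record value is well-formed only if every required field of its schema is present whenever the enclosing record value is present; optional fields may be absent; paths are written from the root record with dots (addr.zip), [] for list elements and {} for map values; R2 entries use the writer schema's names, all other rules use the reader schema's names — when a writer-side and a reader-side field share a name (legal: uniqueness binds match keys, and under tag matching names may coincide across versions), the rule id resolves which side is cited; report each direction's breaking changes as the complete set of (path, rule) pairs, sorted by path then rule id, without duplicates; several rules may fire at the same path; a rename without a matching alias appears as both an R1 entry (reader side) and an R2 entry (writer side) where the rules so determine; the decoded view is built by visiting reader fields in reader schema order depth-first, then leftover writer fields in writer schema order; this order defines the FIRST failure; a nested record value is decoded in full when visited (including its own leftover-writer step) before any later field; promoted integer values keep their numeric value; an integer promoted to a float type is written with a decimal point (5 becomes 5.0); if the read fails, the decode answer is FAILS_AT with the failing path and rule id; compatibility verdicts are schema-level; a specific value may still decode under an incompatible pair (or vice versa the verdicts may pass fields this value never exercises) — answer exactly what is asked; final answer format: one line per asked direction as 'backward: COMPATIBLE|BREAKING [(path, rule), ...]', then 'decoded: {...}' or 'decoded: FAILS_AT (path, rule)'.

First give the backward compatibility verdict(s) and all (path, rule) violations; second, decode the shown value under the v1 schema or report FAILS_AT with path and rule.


backward: COMPATIBLE []; decoded: FAILS_AT (seq, R2)

in Shipment below, arrows point writer -> reader
checking backward for Shipment: reader v2 against writer v1:
  extras <- extras (list<float64> -> list<float64>, writer required)
  seq: no writer-side match
  geo <- geo (Audit -> Audit, writer required)
  rating <- rating (float32 -> float32, writer optional)
  quantity <- quantity (int64 -> int64, writer required)
  verified <- verified (bool -> bool, writer required)
  geo.price <- geo.price (float64 -> float64, writer optional)
  geo.checksum <- geo.checksum (bytes -> bytes, writer optional)
  nothing fires on Shipment: backward is COMPATIBLE
decode walk for Shipment under reader schema v1:
  extras := []
  geo.price := null (not supplied -> null)
  geo.checksum := 0xBEEF
  rating := -0.5
  quantity := 100
  verified := false
  read fails at seq under R2 (unknown field)
  => FAILS_AT (seq, R2)
the rest of the Shipment diff is inert for this question:
  field checksum in record Audit: optional changed to required -> inert for the asked Shipment verdict: nothing fires


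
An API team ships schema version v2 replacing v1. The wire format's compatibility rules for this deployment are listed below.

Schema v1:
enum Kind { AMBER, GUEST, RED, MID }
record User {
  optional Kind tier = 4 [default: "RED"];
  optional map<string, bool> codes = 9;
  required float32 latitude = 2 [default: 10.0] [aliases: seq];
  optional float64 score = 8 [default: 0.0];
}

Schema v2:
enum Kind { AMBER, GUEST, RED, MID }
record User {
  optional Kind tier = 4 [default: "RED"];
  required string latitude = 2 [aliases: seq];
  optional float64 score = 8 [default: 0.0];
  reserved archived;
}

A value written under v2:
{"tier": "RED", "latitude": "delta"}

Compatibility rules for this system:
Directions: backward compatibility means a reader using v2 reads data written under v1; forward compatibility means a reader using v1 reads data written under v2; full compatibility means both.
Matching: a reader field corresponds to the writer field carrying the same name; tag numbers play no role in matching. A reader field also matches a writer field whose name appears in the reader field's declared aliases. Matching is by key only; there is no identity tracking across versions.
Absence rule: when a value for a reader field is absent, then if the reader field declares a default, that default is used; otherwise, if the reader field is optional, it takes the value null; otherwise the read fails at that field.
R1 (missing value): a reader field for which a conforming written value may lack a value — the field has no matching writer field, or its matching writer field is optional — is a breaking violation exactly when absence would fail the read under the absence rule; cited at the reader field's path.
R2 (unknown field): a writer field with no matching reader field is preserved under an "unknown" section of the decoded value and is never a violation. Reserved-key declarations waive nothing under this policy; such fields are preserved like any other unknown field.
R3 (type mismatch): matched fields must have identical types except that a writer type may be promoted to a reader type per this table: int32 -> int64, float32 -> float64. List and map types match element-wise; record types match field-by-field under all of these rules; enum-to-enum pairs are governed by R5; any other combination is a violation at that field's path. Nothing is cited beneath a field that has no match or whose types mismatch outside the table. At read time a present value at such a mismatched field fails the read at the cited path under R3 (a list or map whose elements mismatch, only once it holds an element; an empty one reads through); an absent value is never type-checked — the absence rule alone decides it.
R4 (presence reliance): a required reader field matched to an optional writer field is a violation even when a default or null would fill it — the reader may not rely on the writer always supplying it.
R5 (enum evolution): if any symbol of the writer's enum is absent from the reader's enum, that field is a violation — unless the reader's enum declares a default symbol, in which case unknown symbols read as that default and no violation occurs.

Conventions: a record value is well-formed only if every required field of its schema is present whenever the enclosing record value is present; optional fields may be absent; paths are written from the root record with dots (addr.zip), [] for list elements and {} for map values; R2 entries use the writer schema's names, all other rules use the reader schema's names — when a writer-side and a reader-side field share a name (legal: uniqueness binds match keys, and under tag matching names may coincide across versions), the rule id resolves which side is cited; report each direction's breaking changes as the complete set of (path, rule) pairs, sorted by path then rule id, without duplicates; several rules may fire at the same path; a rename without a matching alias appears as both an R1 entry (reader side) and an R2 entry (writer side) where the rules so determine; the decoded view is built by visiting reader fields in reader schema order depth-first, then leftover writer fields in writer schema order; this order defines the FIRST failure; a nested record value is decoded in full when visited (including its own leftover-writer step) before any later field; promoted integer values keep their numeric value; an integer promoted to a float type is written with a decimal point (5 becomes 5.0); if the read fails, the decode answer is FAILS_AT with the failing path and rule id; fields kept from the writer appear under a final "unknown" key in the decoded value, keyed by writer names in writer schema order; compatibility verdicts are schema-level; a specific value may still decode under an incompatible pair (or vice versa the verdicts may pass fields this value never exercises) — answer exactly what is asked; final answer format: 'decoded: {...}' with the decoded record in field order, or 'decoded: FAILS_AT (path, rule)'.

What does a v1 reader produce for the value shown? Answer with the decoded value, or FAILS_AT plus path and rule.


the writer's type comes first in each User pair
decode walk for User under reader schema v1:
  tier := "RED"
  codes := null (absent, optional -> null)
  read fails at latitude under R3
  => FAILS_AT (latitude, R3)
checking off the User differences that do not matter here:
  removed field codes from record User -> fires no rule on User under this dialect and leaves the result unchanged

decoded: FAILS_AT (latitude, R3)


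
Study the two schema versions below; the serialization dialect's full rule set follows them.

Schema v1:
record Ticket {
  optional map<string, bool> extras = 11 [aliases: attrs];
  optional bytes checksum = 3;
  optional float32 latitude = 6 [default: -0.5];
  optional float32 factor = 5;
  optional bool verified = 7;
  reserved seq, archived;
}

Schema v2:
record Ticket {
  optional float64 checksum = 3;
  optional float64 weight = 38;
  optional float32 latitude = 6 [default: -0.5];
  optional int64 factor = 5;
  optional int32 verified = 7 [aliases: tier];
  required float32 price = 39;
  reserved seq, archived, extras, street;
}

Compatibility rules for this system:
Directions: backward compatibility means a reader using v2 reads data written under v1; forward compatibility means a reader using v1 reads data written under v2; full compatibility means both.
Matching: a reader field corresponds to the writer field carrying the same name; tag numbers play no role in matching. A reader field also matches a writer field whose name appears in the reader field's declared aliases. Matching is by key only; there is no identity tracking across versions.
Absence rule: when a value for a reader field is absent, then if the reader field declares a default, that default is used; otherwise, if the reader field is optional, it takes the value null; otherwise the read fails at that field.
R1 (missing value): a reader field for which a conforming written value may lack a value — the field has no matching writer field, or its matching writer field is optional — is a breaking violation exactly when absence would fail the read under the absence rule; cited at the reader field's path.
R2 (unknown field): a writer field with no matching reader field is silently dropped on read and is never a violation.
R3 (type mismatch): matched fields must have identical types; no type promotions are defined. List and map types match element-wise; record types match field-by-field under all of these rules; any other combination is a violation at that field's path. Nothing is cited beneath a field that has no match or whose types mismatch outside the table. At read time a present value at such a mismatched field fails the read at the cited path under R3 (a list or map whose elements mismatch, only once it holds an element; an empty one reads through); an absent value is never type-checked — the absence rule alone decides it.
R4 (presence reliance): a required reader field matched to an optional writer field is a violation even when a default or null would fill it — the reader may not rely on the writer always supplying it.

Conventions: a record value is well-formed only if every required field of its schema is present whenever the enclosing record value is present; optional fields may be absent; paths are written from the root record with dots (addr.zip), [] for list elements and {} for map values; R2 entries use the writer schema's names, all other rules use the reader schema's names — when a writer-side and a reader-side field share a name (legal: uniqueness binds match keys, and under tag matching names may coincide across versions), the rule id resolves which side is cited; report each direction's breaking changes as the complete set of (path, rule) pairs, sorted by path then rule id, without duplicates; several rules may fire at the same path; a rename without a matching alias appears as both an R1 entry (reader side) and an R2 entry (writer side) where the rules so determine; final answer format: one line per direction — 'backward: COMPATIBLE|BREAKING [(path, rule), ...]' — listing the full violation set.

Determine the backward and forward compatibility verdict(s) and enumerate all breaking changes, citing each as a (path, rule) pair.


each type pair in Ticket: writer, then reader
backward for Ticket (reader v2, writer v1):
  checksum: bytes -> float64, writer optional; from checksum
  weight: no writer-side match
  latitude: float32 -> float32, writer optional; from latitude
  factor: float32 -> int64, writer optional; from factor
  verified: bool -> int32, writer optional; from verified
  price: no writer-side match
  writer extras: unknown to reader
  R3 fires at checksum
  R3 fires at factor
  R1 fires at price
  R3 fires at verified
  => 4 violation(s): backward is BREAKING for Ticket
forward for Ticket (reader v1, writer v2):
  extras: no writer-side match
  checksum: float64 -> bytes, writer optional; from checksum
  latitude: float32 -> float32, writer optional; from latitude
  factor: int64 -> float32, writer optional; from factor
  verified: int32 -> bool, writer optional; from verified
  writer weight: unknown to reader
  writer price: unknown to reader
  R3 fires at checksum
  R3 fires at factor
  R3 fires at verified
  => 3 violation(s): forward is BREAKING for Ticket

backward: BREAKING [(checksum, R3), (factor, R3), (price, R1), (verified, R3)]; forward: BREAKING [(checksum, R3), (factor, R3), (verified, R3)]


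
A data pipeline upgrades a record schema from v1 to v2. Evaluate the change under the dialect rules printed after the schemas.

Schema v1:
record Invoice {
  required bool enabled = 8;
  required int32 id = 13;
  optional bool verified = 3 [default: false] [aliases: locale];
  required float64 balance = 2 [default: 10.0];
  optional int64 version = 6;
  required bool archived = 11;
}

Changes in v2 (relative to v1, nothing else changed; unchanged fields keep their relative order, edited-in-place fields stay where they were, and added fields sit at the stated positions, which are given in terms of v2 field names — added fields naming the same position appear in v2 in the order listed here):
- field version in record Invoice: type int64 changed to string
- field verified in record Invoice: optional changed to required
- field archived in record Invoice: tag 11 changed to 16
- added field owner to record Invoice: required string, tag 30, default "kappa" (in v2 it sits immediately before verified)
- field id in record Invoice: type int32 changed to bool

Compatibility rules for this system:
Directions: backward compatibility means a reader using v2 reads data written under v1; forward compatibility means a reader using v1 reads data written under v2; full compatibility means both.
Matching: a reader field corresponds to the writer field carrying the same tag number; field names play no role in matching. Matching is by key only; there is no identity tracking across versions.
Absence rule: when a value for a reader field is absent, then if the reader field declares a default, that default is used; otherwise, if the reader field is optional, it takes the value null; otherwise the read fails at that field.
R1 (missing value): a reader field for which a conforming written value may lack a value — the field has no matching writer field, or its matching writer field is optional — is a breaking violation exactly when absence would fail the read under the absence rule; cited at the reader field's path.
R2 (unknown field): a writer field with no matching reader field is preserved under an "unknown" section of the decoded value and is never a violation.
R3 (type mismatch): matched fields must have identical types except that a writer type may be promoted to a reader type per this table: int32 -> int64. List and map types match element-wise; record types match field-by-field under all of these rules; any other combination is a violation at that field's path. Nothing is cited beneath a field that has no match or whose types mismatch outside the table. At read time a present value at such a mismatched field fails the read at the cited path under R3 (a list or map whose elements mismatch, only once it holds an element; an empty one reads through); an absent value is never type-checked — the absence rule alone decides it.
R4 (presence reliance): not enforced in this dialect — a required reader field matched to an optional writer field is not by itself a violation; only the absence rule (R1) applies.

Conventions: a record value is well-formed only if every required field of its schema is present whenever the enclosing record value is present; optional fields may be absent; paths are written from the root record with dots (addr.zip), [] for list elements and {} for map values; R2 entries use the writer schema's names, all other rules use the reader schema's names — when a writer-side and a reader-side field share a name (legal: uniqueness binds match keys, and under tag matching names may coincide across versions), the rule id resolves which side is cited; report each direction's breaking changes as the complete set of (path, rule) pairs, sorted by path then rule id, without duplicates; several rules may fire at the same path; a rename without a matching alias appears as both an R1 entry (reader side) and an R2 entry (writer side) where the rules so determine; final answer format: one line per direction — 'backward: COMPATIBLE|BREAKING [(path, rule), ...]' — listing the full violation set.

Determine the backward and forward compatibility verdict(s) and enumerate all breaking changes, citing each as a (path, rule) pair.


each type pair in Invoice: writer, then reader
backward on Invoice — v2 reading data written by v1:
  enabled: bool -> bool, writer required; from enabled
  id: int32 -> bool, writer required; from id
  no writer field matches reader owner
  verified: bool -> bool, writer optional; from verified
  balance: float64 -> float64, writer required; from balance
  version: int64 -> string, writer optional; from version
  no writer field matches reader archived
  archived (writer side), unknown to reader
  rule R1 violated at archived
  rule R3 violated at id
  rule R3 violated at version
  => backward verdict for Invoice: BREAKING, 3 violation(s)
forward on Invoice — v1 reading data written by v2:
  enabled: bool -> bool, writer required; from enabled
  id: bool -> int32, writer required; from id
  verified: bool -> bool, writer required; from verified
  balance: float64 -> float64, writer required; from balance
  version: string -> int64, writer optional; from version
  no writer field matches reader archived
  owner (writer side), unknown to reader
  archived (writer side), unknown to reader
  rule R1 violated at archived
  rule R3 violated at id
  rule R3 violated at version
  => forward verdict for Invoice: BREAKING, 3 violation(s)

backward: BREAKING [(archived, R1), (id, R3), (version, R3)]; forward: BREAKING [(archived, R1), (id, R3), (version, R3)]


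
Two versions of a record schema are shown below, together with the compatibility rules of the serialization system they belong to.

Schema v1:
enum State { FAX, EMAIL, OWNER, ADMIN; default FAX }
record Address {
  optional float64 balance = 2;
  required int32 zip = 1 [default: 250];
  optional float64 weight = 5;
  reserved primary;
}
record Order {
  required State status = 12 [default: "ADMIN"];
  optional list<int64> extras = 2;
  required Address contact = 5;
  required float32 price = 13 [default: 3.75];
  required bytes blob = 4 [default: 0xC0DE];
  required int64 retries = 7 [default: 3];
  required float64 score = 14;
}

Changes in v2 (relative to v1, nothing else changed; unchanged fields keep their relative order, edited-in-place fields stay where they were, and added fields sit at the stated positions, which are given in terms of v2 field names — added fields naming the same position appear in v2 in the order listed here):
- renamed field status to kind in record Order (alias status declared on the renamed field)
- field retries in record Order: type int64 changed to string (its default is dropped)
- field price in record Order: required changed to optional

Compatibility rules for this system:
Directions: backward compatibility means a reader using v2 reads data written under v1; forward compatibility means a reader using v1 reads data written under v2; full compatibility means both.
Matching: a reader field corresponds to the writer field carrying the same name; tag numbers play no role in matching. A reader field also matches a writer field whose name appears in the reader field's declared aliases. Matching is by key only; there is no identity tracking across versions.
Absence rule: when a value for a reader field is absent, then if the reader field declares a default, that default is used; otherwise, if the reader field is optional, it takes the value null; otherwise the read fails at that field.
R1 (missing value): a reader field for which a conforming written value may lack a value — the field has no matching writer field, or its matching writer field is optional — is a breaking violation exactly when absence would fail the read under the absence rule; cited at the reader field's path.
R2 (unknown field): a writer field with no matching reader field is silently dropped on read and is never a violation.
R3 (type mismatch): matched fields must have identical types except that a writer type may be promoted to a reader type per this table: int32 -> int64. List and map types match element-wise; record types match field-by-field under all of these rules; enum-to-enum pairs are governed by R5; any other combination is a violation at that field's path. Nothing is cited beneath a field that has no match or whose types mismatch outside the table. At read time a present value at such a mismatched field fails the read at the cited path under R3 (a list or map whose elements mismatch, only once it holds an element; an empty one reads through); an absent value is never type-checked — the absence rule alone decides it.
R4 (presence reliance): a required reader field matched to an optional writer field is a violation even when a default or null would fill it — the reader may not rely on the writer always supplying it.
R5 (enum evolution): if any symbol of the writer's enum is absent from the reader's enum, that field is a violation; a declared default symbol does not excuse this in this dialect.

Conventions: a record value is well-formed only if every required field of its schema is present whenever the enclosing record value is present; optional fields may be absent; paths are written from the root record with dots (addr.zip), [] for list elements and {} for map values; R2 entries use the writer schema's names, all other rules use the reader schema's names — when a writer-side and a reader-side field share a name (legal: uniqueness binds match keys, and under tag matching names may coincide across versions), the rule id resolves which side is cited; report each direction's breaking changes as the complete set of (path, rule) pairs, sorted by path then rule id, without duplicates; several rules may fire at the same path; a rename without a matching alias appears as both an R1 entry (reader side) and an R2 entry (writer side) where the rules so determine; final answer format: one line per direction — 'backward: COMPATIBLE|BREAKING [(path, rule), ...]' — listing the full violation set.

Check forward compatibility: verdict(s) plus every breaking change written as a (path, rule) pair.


forward: BREAKING [(price, R4), (retries, R3)]

the writer's type comes first in each Order pair
forward pass over Order, reader schema v1, writer schema v2:
  no writer field matches reader status
  extras <- extras (list<int64> -> list<int64>, writer optional)
  contact <- contact (Address -> Address, writer required)
  price <- price (float32 -> float32, writer optional)
  blob <- blob (bytes -> bytes, writer required)
  retries <- retries (string -> int64, writer required)
  score <- score (float64 -> float64, writer required)
  leftover writer field: kind
  contact.balance <- contact.balance (float64 -> float64, writer optional)
  contact.zip <- contact.zip (int32 -> int32, writer required)
  contact.weight <- contact.weight (float64 -> float64, writer optional)
  breaking: (price, R4)
  breaking: (retries, R3)
  => forward verdict for Order: BREAKING, 2 violation(s)
checking off the Order differences that do not matter here:
  renamed field status to kind in record Order (alias status declared on the renamed field) -> no rule fires on it in Order's dialect; the asked verdict holds


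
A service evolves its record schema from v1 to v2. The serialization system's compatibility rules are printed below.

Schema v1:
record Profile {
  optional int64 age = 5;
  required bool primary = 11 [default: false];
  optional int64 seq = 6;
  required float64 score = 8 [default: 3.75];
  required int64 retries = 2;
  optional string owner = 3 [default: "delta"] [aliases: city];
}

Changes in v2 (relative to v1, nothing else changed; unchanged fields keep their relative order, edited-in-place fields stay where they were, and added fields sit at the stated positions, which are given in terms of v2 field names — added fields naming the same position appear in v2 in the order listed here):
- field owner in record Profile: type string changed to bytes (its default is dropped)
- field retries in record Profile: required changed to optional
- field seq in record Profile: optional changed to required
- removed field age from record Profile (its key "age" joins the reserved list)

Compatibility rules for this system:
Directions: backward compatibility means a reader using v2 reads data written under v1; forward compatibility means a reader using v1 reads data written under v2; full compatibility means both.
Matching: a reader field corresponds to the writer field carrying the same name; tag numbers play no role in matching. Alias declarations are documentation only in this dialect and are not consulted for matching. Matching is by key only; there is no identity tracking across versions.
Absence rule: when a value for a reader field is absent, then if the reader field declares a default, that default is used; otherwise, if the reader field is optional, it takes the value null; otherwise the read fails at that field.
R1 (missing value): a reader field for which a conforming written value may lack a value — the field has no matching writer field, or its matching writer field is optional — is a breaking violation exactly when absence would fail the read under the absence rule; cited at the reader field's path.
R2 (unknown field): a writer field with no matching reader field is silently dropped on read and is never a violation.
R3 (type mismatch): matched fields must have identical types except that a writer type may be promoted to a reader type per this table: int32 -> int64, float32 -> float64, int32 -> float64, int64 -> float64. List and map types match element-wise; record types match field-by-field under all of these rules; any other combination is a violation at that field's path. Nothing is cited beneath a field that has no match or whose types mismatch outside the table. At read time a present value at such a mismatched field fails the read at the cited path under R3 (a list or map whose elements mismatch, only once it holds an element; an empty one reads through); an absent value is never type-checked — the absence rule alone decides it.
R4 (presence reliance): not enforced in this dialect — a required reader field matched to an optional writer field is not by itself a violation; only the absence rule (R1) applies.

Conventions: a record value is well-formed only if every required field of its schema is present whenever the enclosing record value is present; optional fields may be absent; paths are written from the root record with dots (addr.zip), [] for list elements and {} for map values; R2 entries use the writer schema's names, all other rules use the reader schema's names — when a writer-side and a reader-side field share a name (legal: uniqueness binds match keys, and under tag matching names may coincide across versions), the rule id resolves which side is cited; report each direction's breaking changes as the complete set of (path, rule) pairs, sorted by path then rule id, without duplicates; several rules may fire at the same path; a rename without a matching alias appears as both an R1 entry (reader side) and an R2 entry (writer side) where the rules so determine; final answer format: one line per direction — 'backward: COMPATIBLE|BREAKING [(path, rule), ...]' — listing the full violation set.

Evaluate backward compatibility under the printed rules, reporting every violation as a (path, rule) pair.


backward: BREAKING [(owner, R3), (seq, R1)]

in Profile below, arrows point writer -> reader
checking backward for Profile: reader v2 against writer v1:
  writer required, bool -> bool: reader primary maps from writer primary
  writer optional, int64 -> int64: reader seq maps from writer seq
  writer required, float64 -> float64: reader score maps from writer score
  writer required, int64 -> int64: reader retries maps from writer retries
  writer optional, string -> bytes: reader owner maps from writer owner
  leftover writer field: age
  breaking: (owner, R3)
  breaking: (seq, R1)
  => 2 violation(s): backward is BREAKING for Profile
the other Profile changes do not affect what is asked:
  field retries in record Profile: required changed to optional -> fires only in the forward direction of Profile, which is not asked here
  removed field age from record Profile (its key "age" joins the reserved list) -> triggers nothing under Profile's printed rules — same verdict


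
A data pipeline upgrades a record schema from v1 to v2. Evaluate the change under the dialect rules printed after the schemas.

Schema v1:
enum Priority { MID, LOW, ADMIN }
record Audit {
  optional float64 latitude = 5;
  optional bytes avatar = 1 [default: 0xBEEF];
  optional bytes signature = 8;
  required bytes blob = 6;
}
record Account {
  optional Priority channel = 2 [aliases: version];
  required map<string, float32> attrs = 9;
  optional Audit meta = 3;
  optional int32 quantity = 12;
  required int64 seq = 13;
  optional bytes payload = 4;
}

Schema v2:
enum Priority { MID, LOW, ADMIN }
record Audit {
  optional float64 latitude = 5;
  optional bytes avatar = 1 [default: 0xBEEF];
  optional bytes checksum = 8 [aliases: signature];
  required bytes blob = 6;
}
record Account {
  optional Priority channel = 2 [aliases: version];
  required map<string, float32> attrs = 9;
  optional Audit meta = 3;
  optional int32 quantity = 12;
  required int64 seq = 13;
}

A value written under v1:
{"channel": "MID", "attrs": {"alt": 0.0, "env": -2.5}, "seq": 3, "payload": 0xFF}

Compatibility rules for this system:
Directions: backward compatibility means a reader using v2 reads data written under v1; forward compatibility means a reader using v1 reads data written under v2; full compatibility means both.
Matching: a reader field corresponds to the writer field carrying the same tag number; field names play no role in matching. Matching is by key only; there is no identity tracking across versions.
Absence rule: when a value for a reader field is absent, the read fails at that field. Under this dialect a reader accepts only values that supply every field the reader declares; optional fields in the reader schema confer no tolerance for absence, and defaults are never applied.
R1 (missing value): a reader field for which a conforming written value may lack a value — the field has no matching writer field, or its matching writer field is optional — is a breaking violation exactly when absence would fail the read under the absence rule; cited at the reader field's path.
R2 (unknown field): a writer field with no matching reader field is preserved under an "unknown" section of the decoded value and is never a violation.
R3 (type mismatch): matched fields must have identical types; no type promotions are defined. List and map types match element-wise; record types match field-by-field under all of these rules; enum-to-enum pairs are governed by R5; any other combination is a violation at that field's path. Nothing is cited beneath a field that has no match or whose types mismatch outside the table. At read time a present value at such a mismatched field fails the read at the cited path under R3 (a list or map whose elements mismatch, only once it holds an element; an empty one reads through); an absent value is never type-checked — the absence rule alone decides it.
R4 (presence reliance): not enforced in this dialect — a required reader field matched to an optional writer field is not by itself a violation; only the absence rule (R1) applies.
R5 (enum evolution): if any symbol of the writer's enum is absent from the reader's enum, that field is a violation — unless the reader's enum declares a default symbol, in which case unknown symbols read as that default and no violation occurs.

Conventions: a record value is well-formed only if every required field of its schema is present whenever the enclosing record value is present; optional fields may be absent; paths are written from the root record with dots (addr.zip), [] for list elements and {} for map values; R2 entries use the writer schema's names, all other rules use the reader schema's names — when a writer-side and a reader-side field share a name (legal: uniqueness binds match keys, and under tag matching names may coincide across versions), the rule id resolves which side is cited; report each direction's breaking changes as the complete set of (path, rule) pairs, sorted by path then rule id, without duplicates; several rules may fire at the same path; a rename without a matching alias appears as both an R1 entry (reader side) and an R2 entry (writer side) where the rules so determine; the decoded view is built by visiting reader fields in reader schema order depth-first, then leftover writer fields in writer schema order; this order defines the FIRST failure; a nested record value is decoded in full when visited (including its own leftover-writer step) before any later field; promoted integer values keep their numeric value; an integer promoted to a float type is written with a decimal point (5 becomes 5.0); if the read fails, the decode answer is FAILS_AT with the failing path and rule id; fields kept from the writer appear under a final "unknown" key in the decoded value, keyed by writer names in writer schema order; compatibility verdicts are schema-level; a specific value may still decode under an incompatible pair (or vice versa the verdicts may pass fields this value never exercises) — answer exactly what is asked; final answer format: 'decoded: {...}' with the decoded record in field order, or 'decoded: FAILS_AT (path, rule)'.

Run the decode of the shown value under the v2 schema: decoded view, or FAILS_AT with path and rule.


decoded: FAILS_AT (meta, R1)

each type pair in Account: writer, then reader
migrating the Account value to v2:
  channel := "MID"
  attrs := {"alt": 0.0, "env": -2.5}
  read fails at meta under R1 (no fill)
  => FAILS_AT (meta, R1)
ruling out the remaining Account differences:
  removed field payload from record Account -> matters for Account compatibility verdicts, not for this value's decode
  renamed field signature to checksum in record Audit (alias signature declared on the renamed field) -> matters for Account compatibility verdicts, not for this value's decode


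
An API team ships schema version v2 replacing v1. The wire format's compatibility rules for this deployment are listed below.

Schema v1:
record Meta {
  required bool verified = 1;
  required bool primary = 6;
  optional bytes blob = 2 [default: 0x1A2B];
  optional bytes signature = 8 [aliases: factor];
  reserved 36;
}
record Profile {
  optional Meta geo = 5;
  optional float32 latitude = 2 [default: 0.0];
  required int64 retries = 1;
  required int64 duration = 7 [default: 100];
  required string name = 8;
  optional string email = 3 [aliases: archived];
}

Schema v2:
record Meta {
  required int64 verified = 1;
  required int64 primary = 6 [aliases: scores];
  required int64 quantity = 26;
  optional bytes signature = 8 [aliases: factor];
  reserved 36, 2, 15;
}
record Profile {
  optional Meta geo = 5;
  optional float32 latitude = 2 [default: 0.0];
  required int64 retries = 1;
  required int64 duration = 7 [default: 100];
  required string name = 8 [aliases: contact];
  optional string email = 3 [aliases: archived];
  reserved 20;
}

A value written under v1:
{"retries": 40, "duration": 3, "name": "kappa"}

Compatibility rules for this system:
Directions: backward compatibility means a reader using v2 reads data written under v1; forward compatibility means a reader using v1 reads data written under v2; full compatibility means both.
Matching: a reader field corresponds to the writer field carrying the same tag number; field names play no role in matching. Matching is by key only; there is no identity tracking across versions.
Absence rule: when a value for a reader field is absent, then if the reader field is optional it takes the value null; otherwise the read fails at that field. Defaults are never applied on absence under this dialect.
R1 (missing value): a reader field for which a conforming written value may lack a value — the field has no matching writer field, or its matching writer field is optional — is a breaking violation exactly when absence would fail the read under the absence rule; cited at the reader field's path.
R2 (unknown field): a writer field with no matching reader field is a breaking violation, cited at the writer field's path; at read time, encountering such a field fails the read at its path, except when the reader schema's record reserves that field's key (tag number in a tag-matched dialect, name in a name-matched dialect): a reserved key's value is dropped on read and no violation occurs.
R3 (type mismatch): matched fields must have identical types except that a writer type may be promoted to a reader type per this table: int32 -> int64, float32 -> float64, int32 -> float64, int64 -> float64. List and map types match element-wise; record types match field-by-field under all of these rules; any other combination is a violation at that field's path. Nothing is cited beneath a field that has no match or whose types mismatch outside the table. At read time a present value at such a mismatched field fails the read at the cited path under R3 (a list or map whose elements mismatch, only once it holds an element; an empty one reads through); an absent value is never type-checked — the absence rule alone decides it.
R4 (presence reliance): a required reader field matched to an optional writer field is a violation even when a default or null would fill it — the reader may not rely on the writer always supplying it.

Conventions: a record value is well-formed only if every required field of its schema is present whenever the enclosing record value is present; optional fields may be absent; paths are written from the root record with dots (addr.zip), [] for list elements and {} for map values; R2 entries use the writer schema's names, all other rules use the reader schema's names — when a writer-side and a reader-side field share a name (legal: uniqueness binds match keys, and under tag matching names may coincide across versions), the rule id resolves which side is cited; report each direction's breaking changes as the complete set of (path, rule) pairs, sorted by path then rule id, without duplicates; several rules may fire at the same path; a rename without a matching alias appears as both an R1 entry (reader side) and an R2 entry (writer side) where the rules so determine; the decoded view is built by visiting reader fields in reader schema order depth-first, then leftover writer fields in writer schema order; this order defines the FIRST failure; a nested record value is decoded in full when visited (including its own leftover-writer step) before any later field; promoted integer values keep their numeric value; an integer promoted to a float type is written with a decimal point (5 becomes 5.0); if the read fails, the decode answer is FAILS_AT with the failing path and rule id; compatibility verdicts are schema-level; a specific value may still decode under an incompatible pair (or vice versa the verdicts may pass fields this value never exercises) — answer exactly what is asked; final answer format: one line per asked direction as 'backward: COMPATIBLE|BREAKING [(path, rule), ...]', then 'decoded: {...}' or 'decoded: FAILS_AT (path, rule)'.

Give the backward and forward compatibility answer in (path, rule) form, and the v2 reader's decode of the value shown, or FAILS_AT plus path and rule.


the writer's type comes first in each Profile pair
checking backward for Profile: reader v2 against writer v1:
  geo: paired with writer geo (Meta -> Meta; writer optional)
  latitude: paired with writer latitude (float32 -> float32; writer optional)
  retries: paired with writer retries (int64 -> int64; writer required)
  duration: paired with writer duration (int64 -> int64; writer required)
  name: paired with writer name (string -> string; writer required)
  email: paired with writer email (string -> string; writer optional)
  geo.verified: paired with writer geo.verified (bool -> int64; writer required)
  geo.primary: paired with writer geo.primary (bool -> int64; writer required)
  geo.quantity: no writer match
  geo.signature: paired with writer geo.signature (bytes -> bytes; writer optional)
  writer field geo.blob has no reader counterpart
  rule R3 violated at geo.primary
  rule R1 violated at geo.quantity
  rule R3 violated at geo.verified
  => backward verdict for Profile: BREAKING, 3 violation(s)
checking forward for Profile: reader v1 against writer v2:
  geo: paired with writer geo (Meta -> Meta; writer optional)
  latitude: paired with writer latitude (float32 -> float32; writer optional)
  retries: paired with writer retries (int64 -> int64; writer required)
  duration: paired with writer duration (int64 -> int64; writer required)
  name: paired with writer name (string -> string; writer required)
  email: paired with writer email (string -> string; writer optional)
  geo.verified: paired with writer geo.verified (int64 -> bool; writer required)
  geo.primary: paired with writer geo.primary (int64 -> bool; writer required)
  geo.blob: no writer match
  geo.signature: paired with writer geo.signature (bytes -> bytes; writer optional)
  writer field geo.quantity has no reader counterpart
  rule R3 violated at geo.primary
  rule R2 violated at geo.quantity
  rule R3 violated at geo.verified
  => forward verdict for Profile: BREAKING, 3 violation(s)
decoding the Profile value with the v2 reader:
  geo := null (absent, optional -> null)
  latitude := null (absent, optional -> null)
  retries := 40
  duration := 3
  name := "kappa"
  email := null (absent, optional -> null)
  => decoded: {"geo": null, "latitude": null, "retries": 40, "duration": 3, "name": "kappa", "email": null}

backward: BREAKING [(geo.primary, R3), (geo.quantity, R1), (geo.verified, R3)]; forward: BREAKING [(geo.primary, R3), (geo.quantity, R2), (geo.verified, R3)]; decoded: {"geo": null, "latitude": null, "retries": 40, "duration": 3, "name": "kappa", "email": null}
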